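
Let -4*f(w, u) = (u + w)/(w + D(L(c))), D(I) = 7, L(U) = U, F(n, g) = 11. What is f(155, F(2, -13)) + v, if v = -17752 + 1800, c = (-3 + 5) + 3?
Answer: -5168531/324 ≈ -15952.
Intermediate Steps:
c = 5 (c = 2 + 3 = 5)
f(w, u) = -(u + w)/(4*(7 + w)) (f(w, u) = -(u + w)/(4*(w + 7)) = -(u + w)/(4*(7 + w)))
v = -15952
f(155, F(2, -13)) + v = (-1*11 - 1*155)/(4*(7 + 155)) - 15952 = (¼)*(-11 - 155)/162 - 15952 = (¼)*(1/162)*(-166) - 15952 = -83/324 - 15952 = -5168531/324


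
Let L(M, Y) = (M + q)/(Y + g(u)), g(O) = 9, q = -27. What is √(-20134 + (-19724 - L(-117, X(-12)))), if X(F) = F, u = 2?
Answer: 3*I*√4434 ≈ 199.76*I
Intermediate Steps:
L(M, Y) = (-27 + M)/(9 + Y) (L(M, Y) = (M - 27)/(Y + 9) = (-27 + M)/(9 + Y))
√(-20134 + (-19724 - L(-117, X(-12)))) = √(-20134 + (-19724 - (-27 - 117)/(9 - 12))) = √(-20134 + (-19724 - (-144)/(-3))) = √(-20134 + (-19724 - (-1)*(-144)/3)) = √(-20134 + (-19724 - 1*48)) = √(-20134 + (-19724 - 48)) = √(-20134 - 19772) = √(-39906) = 3*I*√4434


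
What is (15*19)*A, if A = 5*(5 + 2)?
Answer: 9975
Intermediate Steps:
A = 35 (A = 5*7 = 35)
(15*19)*A = (15*19)*35 = 285*35 = 9975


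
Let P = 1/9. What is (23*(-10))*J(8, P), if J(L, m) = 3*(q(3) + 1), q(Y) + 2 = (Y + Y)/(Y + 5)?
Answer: 345/2 ≈ 172.50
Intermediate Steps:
q(Y) = -2 + 2*Y/(5 + Y) (q(Y) = -2 + (Y + Y)/(Y + 5) = -2 + (2*Y)/(5 + Y) = -2 + 2*Y/(5 + Y))
P = ⅑ ≈ 0.11111
J(L, m) = -¾ (J(L, m) = 3*(-10/(5 + 3) + 1) = 3*(-10/8 + 1) = 3*(-10*⅛ + 1) = 3*(-5/4 + 1) = 3*(-¼) = -¾)
(23*(-10))*J(8, P) = (23*(-10))*(-¾) = -230*(-¾) = 345/2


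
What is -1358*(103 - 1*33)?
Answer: -95060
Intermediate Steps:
-1358*(103 - 1*33) = -1358*(103 - 33) = -1358*70 = -95060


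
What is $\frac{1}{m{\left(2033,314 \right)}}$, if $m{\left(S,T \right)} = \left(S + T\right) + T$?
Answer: $\frac{1}{2661} \approx 0.0003758$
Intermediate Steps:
$m{\left(S,T \right)} = S + 2 T$
$\frac{1}{m{\left(2033,314 \right)}} = \frac{1}{2033 + 2 \cdot 314} = \frac{1}{2033 + 628} = \frac{1}{2661}$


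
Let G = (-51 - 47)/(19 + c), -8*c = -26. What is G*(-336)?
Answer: 131712/89 ≈ 1479.9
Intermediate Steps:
c = 13/4 (c = -⅛*(-26) = 13/4 ≈ 3.2500)
G = -392/89 (G = (-51 - 47)/(19 + 13/4) = -98/89/4 = -98*4/89 = -392/89 ≈ -4.4045)
G*(-336) = -392/89*(-336) = 131712/89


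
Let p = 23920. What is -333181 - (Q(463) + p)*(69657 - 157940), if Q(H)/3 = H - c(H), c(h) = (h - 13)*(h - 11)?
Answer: -51636265334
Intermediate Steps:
c(h) = (-13 + h)*(-11 + h)
Q(H) = -429 - 3*H² + 75*H (Q(H) = 3*(H - (143 + H² - 24*H)) = 3*(H + (-143 - H² + 24*H)) = 3*(-143 - H² + 25*H) = -429 - 3*H² + 75*H)
-333181 - (Q(463) + p)*(69657 - 157940) = -333181 - ((-429 - 3*463² + 75*463) + 23920)*(69657 - 157940) = -333181 - ((-429 - 3*214369 + 34725) + 23920)*(-88283) = -333181 - ((-429 - 643107 + 34725) + 23920)*(-88283) = -333181 - (-608811 + 23920)*(-88283) = -333181 - (-584891)*(-88283) = -333181 - 1*51635932153 = -333181 - 51635932153 = -51636265334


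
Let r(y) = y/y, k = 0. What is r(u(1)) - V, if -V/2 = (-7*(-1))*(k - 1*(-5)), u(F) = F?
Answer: 71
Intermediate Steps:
r(y) = 1
V = -70 (V = -2*(-7*(-1))*(0 - 1*(-5)) = -14*(0 + 5) = -14*5 = -2*35 = -70)
r(u(1)) - V = 1 - 1*(-70) = 1 + 70 = 71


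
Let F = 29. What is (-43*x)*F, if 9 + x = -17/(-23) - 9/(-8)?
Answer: 1637311/184 ≈ 8898.4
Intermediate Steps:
x = -1313/184 (x = -9 + (-17/(-23) - 9/(-8)) = -9 + (-17*(-1/23) - 9*(-⅛)) = -9 + (17/23 + 9/8) = -9 + 343/184 = -1313/184 ≈ -7.1359)
(-43*x)*F = -43*(-1313/184)*29 = (56459/184)*29 = 1637311/184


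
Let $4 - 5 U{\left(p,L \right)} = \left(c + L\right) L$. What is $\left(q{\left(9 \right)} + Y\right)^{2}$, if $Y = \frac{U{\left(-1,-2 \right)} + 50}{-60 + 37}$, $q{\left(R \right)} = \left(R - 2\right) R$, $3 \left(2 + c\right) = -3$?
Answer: $\frac{49014001}{13225} \approx 3706.2$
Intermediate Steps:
$c = -3$ ($c = -2 + \frac{1}{3} \left(-3\right) = -2 - 1 = -3$)
$q{\left(R \right)} = R \left(-2 + R\right)$ ($q{\left(R \right)} = \left(-2 + R\right) R = R \left(-2 + R\right)$)
$U{\left(p,L \right)} = \frac{4}{5} - \frac{L \left(-3 + L\right)}{5}$ ($U{\left(p,L \right)} = \frac{4}{5} - \frac{\left(-3 + L\right) L}{5} = \frac{4}{5} - \frac{L \left(-3 + L\right)}{5}$)
$Y = - \frac{244}{115}$ ($Y = \frac{\left(\frac{4}{5} - \frac{\left(-2\right)^{2}}{5} + \frac{3}{5} \left(-2\right)\right) + 50}{-60 + 37} = \frac{\left(\frac{4}{5} - \frac{4}{5} - \frac{6}{5}\right) + 50}{-23} = \left(\left(\frac{4}{5} - \frac{4}{5} - \frac{6}{5}\right) + 50\right) \left(- \frac{1}{23}\right) = \left(- \frac{6}{5} + 50\right) \left(- \frac{1}{23}\right) = \frac{244}{5} \left(- \frac{1}{23}\right) = - \frac{244}{115} \approx -2.1217$)
$\left(q{\left(9 \right)} + Y\right)^{2} = \left(9 \left(-2 + 9\right) - \frac{244}{115}\right)^{2} = \left(9 \cdot 7 - \frac{244}{115}\right)^{2} = \left(63 - \frac{244}{115}\right)^{2} = \left(\frac{7001}{115}\right)^{2} = \frac{49014001}{13225}$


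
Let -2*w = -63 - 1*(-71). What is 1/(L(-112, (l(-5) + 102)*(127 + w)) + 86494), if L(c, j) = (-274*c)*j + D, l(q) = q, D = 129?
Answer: 1/366225151 ≈ 2.7306e-9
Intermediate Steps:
w = -4 (w = -(-63 - 1*(-71))/2 = -(-63 + 71)/2 = -½*8 = -4)
L(c, j) = 129 - 274*c*j (L(c, j) = (-274*c)*j + 129 = -274*c*j + 129 = 129 - 274*c*j)
1/(L(-112, (l(-5) + 102)*(127 + w)) + 86494) = 1/((129 - 274*(-112)*(-5 + 102)*(127 - 4)) + 86494) = 1/((129 - 274*(-112)*97*123) + 86494) = 1/((129 - 274*(-112)*11931) + 86494) = 1/((129 + 366138528) + 86494) = 1/(366138657 + 86494) = 1/366225151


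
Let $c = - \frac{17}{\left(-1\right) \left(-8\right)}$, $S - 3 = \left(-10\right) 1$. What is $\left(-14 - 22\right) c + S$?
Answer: $\frac{139}{2} \approx 69.5$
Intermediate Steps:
$S = -7$ ($S = 3 - 10 = -7$)
$c = - \frac{17}{8} \approx -2.125$
$\left(-14 - 22\right) c + S = \left(-14 - 22\right) \left(- \frac{17}{8}\right) - 7 = \left(-36\right) \left(- \frac{17}{8}\right) - 7 = \frac{153}{2} - 7 = \frac{139}{2}$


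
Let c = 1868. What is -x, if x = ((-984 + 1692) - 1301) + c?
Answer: -1275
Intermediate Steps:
x = 1275 (x = ((-984 + 1692) - 1301) + 1868 = (708 - 1301) + 1868 = -593 + 1868 = 1275)
-x = -1*1275 = -1275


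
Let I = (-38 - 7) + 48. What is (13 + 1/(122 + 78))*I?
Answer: 7803/200 ≈ 39.015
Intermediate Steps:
I = 3 (I = -45 + 48 = 3)
(13 + 1/(122 + 78))*I = (13 + 1/(122 + 78))*3 = (13 + 1/200)*3 = (2601/200)*3 = 7803/200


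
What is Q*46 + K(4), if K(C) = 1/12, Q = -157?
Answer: -86663/12 ≈ -7221.9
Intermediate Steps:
K(C) = 1/12
Q*46 + K(4) = -157*46 + 1/12 = -7222 + 1/12 = -86663/12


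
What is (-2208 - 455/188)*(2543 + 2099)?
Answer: -964512439/94 ≈ -1.0261e+7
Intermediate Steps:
(-2208 - 455/188)*(2543 + 2099) = (-2208 - 455*1/188)*4642 = (-2208 - 455/188)*4642 = -415559/188*4642 = -964512439/94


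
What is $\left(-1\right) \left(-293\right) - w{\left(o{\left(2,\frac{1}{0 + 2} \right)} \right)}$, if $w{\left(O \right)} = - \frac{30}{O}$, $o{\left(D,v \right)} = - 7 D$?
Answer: $\frac{2036}{7} \approx 290.86$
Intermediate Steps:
$\left(-1\right) \left(-293\right) - w{\left(o{\left(2,\frac{1}{0 + 2} \right)} \right)} = \left(-1\right) \left(-293\right) - - \frac{30}{\left(-7\right) 2} = 293 - - \frac{30}{-14} = 293 - \left(-30\right) \left(- \frac{1}{14}\right) = 293 - \frac{15}{7} = \frac{2036}{7}$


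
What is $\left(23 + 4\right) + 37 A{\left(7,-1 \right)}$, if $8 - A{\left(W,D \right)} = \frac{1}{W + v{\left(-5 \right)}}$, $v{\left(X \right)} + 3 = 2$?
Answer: $\frac{1901}{6} \approx 316.83$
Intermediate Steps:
$v{\left(X \right)} = -1$ ($v{\left(X \right)} = -3 + 2 = -1$)
$A{\left(W,D \right)} = 8 - \frac{1}{-1 + W}$ ($A{\left(W,D \right)} = 8 - \frac{1}{W - 1} = 8 - \frac{1}{-1 + W}$)
$\left(23 + 4\right) + 37 A{\left(7,-1 \right)} = \left(23 + 4\right) + 37 \frac{-9 + 8 \cdot 7}{-1 + 7} = 27 + 37 \frac{-9 + 56}{6} = 27 + 37 \cdot \frac{1}{6} \cdot 47 = 27 + 37 \cdot \frac{47}{6} = 27 + \frac{1739}{6} = \frac{1901}{6}$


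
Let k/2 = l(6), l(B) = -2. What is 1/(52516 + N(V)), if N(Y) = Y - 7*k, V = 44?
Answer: 1/52588 ≈ 1.9016e-5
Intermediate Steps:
k = -4 (k = 2*(-2) = -4)
N(Y) = 28 + Y (N(Y) = Y - 7*(-4) = Y + 28 = 28 + Y)
1/(52516 + N(V)) = 1/(52516 + (28 + 44)) = 1/(52516 + 72) = 1/52588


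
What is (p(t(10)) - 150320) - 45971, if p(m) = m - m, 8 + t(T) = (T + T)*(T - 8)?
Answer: -196291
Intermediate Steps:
t(T) = -8 + 2*T*(-8 + T) (t(T) = -8 + (T + T)*(T - 8) = -8 + (2*T)*(-8 + T) = -8 + 2*T*(-8 + T))
p(m) = 0
(p(t(10)) - 150320) - 45971 = (0 - 150320) - 45971 = -150320 - 45971 = -196291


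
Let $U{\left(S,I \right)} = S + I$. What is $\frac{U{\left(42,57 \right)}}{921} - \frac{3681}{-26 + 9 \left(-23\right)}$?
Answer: $\frac{1137756}{71531} \approx 15.906$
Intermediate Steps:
$U{\left(S,I \right)} = I + S$
$\frac{U{\left(42,57 \right)}}{921} - \frac{3681}{-26 + 9 \left(-23\right)} = \frac{57 + 42}{921} - \frac{3681}{-26 + 9 \left(-23\right)} = 99 \cdot \frac{1}{921} - \frac{3681}{-26 - 207} = \frac{33}{307} - \frac{3681}{-233} = \frac{33}{307} - - \frac{3681}{233} = \frac{33}{307} + \frac{3681}{233} = \frac{1137756}{71531}$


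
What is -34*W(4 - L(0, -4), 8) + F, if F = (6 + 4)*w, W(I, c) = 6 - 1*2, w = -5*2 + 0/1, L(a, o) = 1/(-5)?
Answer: -236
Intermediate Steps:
L(a, o) = -1/5
w = -10 (w = -10 + 0*1 = -10 + 0 = -10)
W(I, c) = 4 (W(I, c) = 6 - 2 = 4)
F = -100 (F = (6 + 4)*(-10) = 10*(-10) = -100)
-34*W(4 - L(0, -4), 8) + F = -34*4 - 100 = -136 - 100 = -236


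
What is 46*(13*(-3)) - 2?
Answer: -1796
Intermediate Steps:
46*(13*(-3)) - 2 = 46*(-39) - 2 = -1794 - 2 = -1796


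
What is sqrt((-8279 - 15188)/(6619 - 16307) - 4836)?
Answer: I*sqrt(113416691822)/4844 ≈ 69.524*I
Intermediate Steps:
sqrt((-8279 - 15188)/(6619 - 16307) - 4836) = sqrt(-23467/(-9688) - 4836) = sqrt(-23467*(-1/9688) - 4836) = sqrt(23467/9688 - 4836) = sqrt(-46827701/9688) = I*sqrt(113416691822)/4844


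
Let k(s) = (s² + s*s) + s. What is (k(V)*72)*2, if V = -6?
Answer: 9504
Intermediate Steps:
k(s) = s + 2*s² (k(s) = (s² + s²) + s = 2*s² + s = s + 2*s²)
(k(V)*72)*2 = (-6*(1 + 2*(-6))*72)*2 = (-6*(1 - 12)*72)*2 = (-6*(-11)*72)*2 = (66*72)*2 = 4752*2 = 9504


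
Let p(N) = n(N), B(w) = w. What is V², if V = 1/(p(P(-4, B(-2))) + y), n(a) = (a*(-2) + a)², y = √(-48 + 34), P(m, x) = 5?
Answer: (25 + I*√14)⁻² ≈ 0.0014964 - 0.00045818*I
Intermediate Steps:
y = I*√14 (y = √(-14) = I*√14 ≈ 3.7417*I)
n(a) = a² (n(a) = (-2*a + a)² = (-a)² = a²)
p(N) = N²
V = 1/(25 + I*√14) (V = 1/(5² + I*√14) = 1/(25 + I*√14) ≈ 0.039124 - 0.0058555*I)
V² = (25/639 - I*√14/639)²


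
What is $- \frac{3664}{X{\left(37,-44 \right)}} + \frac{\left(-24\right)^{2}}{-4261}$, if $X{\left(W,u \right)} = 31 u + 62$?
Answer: $\frac{7431176}{2773911} \approx 2.679$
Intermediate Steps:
$X{\left(W,u \right)} = 62 + 31 u$
$- \frac{3664}{X{\left(37,-44 \right)}} + \frac{\left(-24\right)^{2}}{-4261} = - \frac{3664}{62 + 31 \left(-44\right)} + \frac{\left(-24\right)^{2}}{-4261} = - \frac{3664}{62 - 1364} + 576 \left(- \frac{1}{4261}\right) = - \frac{3664}{-1302} - \frac{576}{4261} = \left(-3664\right) \left(- \frac{1}{1302}\right) - \frac{576}{4261} = \frac{1832}{651} - \frac{576}{4261} = \frac{7431176}{2773911}$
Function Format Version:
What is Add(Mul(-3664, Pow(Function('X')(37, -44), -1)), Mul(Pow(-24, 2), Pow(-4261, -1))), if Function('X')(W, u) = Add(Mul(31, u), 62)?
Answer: Rational(7431176, 2773911) ≈ 2.6790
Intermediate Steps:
Function('X')(W, u) = Add(62, Mul(31, u))
Add(Mul(-3664, Pow(Function('X')(37, -44), -1)), Mul(Pow(-24, 2), Pow(-4261, -1))) = Add(Mul(-3664, Pow(Add(62, Mul(31, -44)), -1)), Mul(Pow(-24, 2), Pow(-4261, -1))) = Add(Mul(-3664, Pow(Add(62, -1364), -1)), Mul(576, Rational(-1, 4261))) = Add(Mul(-3664, Pow(-1302, -1)), Rational(-576, 4261)) = Add(Mul(-3664, Rational(-1, 1302)), Rational(-576, 4261)) = Add(Rational(1832, 651), Rational(-576, 4261)) = Rational(7431176, 2773911)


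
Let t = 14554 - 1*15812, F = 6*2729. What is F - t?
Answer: 17632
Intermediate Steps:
F = 16374
t = -1258 (t = 14554 - 15812 = -1258)
F - t = 16374 - 1*(-1258) = 16374 + 1258 = 17632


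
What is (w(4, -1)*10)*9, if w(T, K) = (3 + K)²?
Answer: 360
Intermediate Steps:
(w(4, -1)*10)*9 = ((3 - 1)²*10)*9 = (2²*10)*9 = (4*10)*9 = 40*9 = 360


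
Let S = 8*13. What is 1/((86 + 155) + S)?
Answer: 1/345 ≈ 0.0028986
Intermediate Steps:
S = 104
1/((86 + 155) + S) = 1/((86 + 155) + 104) = 1/(241 + 104) = 1/345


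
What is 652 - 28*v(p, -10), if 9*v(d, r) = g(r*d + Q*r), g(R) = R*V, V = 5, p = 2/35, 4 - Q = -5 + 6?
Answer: 10148/9 ≈ 1127.6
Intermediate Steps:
Q = 3 (Q = 4 - (-5 + 6) = 4 - 1*1 = 4 - 1 = 3)
p = 2/35 (p = 2*(1/35) = 2/35 ≈ 0.057143)
g(R) = 5*R (g(R) = R*5 = 5*R)
v(d, r) = 5*r/3 + 5*d*r/9 (v(d, r) = (5*(r*d + 3*r))/9 = (5*(d*r + 3*r))/9 = (5*(3*r + d*r))/9 = (15*r + 5*d*r)/9 = 5*r/3 + 5*d*r/9)
652 - 28*v(p, -10) = 652 - 140*(-10)*(3 + 2/35)/9 = 652 - 140*(-10)*107/(9*35) = 652 - 28*(-1070/63) = 652 + 4280/9 = 10148/9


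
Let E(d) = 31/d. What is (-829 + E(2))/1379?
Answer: -1627/2758 ≈ -0.58992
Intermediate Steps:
(-829 + E(2))/1379 = (-829 + 31/2)/1379 = (-829 + 31*(1/2))*(1/1379) = (-829 + 31/2)*(1/1379) = -1627/2*1/1379 = -1627/2758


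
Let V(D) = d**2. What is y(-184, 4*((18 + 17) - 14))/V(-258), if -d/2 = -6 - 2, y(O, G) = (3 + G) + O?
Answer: -97/256 ≈ -0.37891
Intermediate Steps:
y(O, G) = 3 + G + O
d = 16 (d = -2*(-6 - 2) = -2*(-8) = 16)
V(D) = 256 (V(D) = 16**2 = 256)
y(-184, 4*((18 + 17) - 14))/V(-258) = (3 + 4*((18 + 17) - 14) - 184)/256 = (3 + 4*(35 - 14) - 184)*(1/256) = (3 + 4*21 - 184)*(1/256) = (3 + 84 - 184)*(1/256) = -97*1/256 = -97/256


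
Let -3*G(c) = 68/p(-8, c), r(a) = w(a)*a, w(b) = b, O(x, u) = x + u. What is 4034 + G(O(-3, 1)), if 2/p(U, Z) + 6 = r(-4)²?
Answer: 3602/3 ≈ 1200.7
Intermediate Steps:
O(x, u) = u + x
r(a) = a² (r(a) = a*a = a²)
p(U, Z) = 1/125 (p(U, Z) = 2/(-6 + ((-4)²)²) = 2/(-6 + 16²) = 2/(-6 + 256) = 2/250 = 2*(1/250) = 1/125)
G(c) = -8500/3 (G(c) = -68/(3*1/125) = -68*125/3 = -⅓*8500 = -8500/3)
4034 + G(O(-3, 1)) = 4034 - 8500/3 = 3602/3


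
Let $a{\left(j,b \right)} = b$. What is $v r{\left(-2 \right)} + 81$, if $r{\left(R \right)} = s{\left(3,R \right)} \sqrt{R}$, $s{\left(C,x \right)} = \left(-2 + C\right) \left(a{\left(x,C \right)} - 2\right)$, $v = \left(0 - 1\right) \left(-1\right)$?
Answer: $81 + i \sqrt{2} \approx 81.0 + 1.4142 i$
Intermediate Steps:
$v = 1$ ($v = \left(-1\right) \left(-1\right) = 1$)
$s{\left(C,x \right)} = \left(-2 + C\right)^{2}$ ($s{\left(C,x \right)} = \left(-2 + C\right) \left(C - 2\right) = \left(-2 + C\right) \left(-2 + C\right) = \left(-2 + C\right)^{2}$)
$r{\left(R \right)} = \sqrt{R}$ ($r{\left(R \right)} = \left(4 + 3^{2} - 12\right) \sqrt{R} = \left(4 + 9 - 12\right) \sqrt{R} = 1 \sqrt{R} = \sqrt{R}$)
$v r{\left(-2 \right)} + 81 = 1 \sqrt{-2} + 81 = 1 i \sqrt{2} + 81 = i \sqrt{2} + 81 = 81 + i \sqrt{2}$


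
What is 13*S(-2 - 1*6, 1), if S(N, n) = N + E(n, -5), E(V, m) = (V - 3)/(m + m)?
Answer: -507/5 ≈ -101.40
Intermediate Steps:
E(V, m) = (-3 + V)/(2*m) (E(V, m) = (-3 + V)/((2*m)) = (-3 + V)*(1/(2*m)) = (-3 + V)/(2*m))
S(N, n) = 3/10 + N - n/10 (S(N, n) = N + (1/2)*(-3 + n)/(-5) = N + (1/2)*(-1/5)*(-3 + n) = N + (3/10 - n/10) = 3/10 + N - n/10)
13*S(-2 - 1*6, 1) = 13*(3/10 + (-2 - 1*6) - 1/10*1) = 13*(3/10 + (-2 - 6) - 1/10) = 13*(3/10 - 8 - 1/10) = 13*(-39/5) = -507/5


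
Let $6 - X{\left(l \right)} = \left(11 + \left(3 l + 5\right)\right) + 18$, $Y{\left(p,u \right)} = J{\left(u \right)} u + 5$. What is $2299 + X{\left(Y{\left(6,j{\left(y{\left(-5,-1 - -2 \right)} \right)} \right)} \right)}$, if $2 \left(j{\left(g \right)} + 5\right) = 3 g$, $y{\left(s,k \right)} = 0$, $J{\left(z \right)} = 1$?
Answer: $2271$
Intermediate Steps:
$j{\left(g \right)} = -5 + \frac{3 g}{2}$
$Y{\left(p,u \right)} = 5 + u$ ($Y{\left(p,u \right)} = 1 u + 5 = u + 5 = 5 + u$)
$X{\left(l \right)} = -28 - 3 l$ ($X{\left(l \right)} = 6 - \left(\left(11 + \left(3 l + 5\right)\right) + 18\right) = 6 - \left(\left(11 + \left(5 + 3 l\right)\right) + 18\right) = 6 - \left(\left(16 + 3 l\right) + 18\right) = 6 - \left(34 + 3 l\right) = -28 - 3 l$)
$2299 + X{\left(Y{\left(6,j{\left(y{\left(-5,-1 - -2 \right)} \right)} \right)} \right)} = 2299 - \left(28 + 3 \left(5 + \left(-5 + \frac{3}{2} \cdot 0\right)\right)\right) = 2299 - \left(28 + 3 \left(5 + \left(-5 + 0\right)\right)\right) = 2299 - \left(28 + 3 \left(5 - 5\right)\right) = 2299 - 28 = 2271$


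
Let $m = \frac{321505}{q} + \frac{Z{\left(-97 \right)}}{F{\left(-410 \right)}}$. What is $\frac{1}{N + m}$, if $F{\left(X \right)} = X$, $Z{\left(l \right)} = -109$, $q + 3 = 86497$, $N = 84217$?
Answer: $\frac{8865635}{746672494019} \approx 1.1874 \cdot 10^{-5}$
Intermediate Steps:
$q = 86494$ ($q = -3 + 86497 = 86494$)
$m = \frac{35311224}{8865635}$ ($m = \frac{321505}{86494} - \frac{109}{-410} = 321505 \cdot \frac{1}{86494} - - \frac{109}{410} = \frac{321505}{86494} + \frac{109}{410} = \frac{35311224}{8865635} \approx 3.9829$)
$\frac{1}{N + m} = \frac{1}{84217 + \frac{35311224}{8865635}} = \frac{1}{\frac{746672494019}{8865635}} = \frac{8865635}{746672494019}$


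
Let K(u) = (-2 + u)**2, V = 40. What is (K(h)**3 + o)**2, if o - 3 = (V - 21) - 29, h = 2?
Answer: 49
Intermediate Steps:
o = -7 (o = 3 + ((40 - 21) - 29) = 3 + (19 - 29) = 3 - 10 = -7)
(K(h)**3 + o)**2 = (((-2 + 2)**2)**3 - 7)**2 = ((0**2)**3 - 7)**2 = (0**3 - 7)**2 = (0 - 7)**2 = (-7)**2 = 49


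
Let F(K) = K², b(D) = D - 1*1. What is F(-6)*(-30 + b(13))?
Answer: -648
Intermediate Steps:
b(D) = -1 + D (b(D) = D - 1 = -1 + D)
F(-6)*(-30 + b(13)) = (-6)²*(-30 + (-1 + 13)) = 36*(-30 + 12) = 36*(-18) = -648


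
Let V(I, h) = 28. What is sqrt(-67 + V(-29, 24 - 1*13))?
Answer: I*sqrt(39) ≈ 6.245*I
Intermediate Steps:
sqrt(-67 + V(-29, 24 - 1*13)) = sqrt(-67 + 28) = sqrt(-39) = I*sqrt(39)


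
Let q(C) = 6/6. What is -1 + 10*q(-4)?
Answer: 9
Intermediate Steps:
q(C) = 1 (q(C) = 6*(⅙) = 1)
-1 + 10*q(-4) = -1 + 10*1 = -1 + 10 = 9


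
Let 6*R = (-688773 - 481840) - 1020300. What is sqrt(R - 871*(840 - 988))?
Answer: I*sqrt(8504790)/6 ≈ 486.05*I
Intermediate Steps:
R = -2190913/6 (R = ((-688773 - 481840) - 1020300)/6 = (-1170613 - 1020300)/6 = (1/6)*(-2190913) = -2190913/6 ≈ -3.6515e+5)
sqrt(R - 871*(840 - 988)) = sqrt(-2190913/6 - 871*(840 - 988)) = sqrt(-2190913/6 - 871*(-148)) = sqrt(-2190913/6 + 128908) = sqrt(-1417465/6) = I*sqrt(8504790)/6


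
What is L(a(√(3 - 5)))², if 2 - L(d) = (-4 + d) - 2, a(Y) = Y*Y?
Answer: 100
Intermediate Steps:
a(Y) = Y²
L(d) = 8 - d (L(d) = 2 - ((-4 + d) - 2) = 2 - (-6 + d) = 2 + (6 - d) = 8 - d)
L(a(√(3 - 5)))² = (8 - (√(3 - 5))²)² = (8 - (√(-2))²)² = (8 - (I*√2)²)² = (8 - 1*(-2))² = (8 + 2)² = 10² = 100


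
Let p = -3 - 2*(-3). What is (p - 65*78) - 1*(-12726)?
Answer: 7659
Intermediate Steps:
p = 3 (p = -3 + 6 = 3)
(p - 65*78) - 1*(-12726) = (3 - 65*78) - 1*(-12726) = (3 - 5070) + 12726 = -5067 + 12726 = 7659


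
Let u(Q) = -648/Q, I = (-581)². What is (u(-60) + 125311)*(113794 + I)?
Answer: 56564621039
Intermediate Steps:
I = 337561
(u(-60) + 125311)*(113794 + I) = (-648/(-60) + 125311)*(113794 + 337561) = (-648*(-1/60) + 125311)*451355 = (54/5 + 125311)*451355 = (626609/5)*451355 = 56564621039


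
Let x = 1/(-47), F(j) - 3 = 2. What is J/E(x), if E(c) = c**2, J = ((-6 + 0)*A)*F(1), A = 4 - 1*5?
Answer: 66270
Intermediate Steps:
F(j) = 5 (F(j) = 3 + 2 = 5)
A = -1 (A = 4 - 5 = -1)
x = -1/47 ≈ -0.021277
J = 30 (J = ((-6 + 0)*(-1))*5 = -6*(-1)*5 = 6*5 = 30)
J/E(x) = 30/((-1/47)**2) = 30/(1/2209) = 30*2209 = 66270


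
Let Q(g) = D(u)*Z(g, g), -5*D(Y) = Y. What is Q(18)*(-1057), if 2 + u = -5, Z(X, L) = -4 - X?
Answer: 162778/5 ≈ 32556.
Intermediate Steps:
u = -7 (u = -2 - 5 = -7)
D(Y) = -Y/5
Q(g) = -28/5 - 7*g/5 (Q(g) = (-1/5*(-7))*(-4 - g) = 7*(-4 - g)/5 = -28/5 - 7*g/5)
Q(18)*(-1057) = (-28/5 - 7/5*18)*(-1057) = (-28/5 - 126/5)*(-1057) = -154/5*(-1057) = 162778/5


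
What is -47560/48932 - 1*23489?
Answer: -287352827/12233 ≈ -23490.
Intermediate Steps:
-47560/48932 - 1*23489 = -47560*1/48932 - 23489 = -11890/12233 - 23489 = -287352827/12233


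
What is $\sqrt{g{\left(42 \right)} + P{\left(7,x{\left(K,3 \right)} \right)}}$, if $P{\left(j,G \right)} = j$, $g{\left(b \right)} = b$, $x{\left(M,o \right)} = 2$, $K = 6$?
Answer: $7$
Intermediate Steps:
$\sqrt{g{\left(42 \right)} + P{\left(7,x{\left(K,3 \right)} \right)}} = \sqrt{42 + 7} = \sqrt{49} = 7$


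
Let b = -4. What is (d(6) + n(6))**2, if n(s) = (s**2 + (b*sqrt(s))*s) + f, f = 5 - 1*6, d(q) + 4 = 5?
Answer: 4752 - 1728*sqrt(6) ≈ 519.28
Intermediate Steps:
d(q) = 1 (d(q) = -4 + 5 = 1)
f = -1 (f = 5 - 6 = -1)
n(s) = -1 + s**2 - 4*s**(3/2) (n(s) = (s**2 + (-4*sqrt(s))*s) - 1 = (s**2 - 4*s**(3/2)) - 1 = -1 + s**2 - 4*s**(3/2))
(d(6) + n(6))**2 = (1 + (-1 + 6**2 - 24*sqrt(6)))**2 = (1 + (-1 + 36 - 24*sqrt(6)))**2 = (1 + (35 - 24*sqrt(6)))**2 = (36 - 24*sqrt(6))**2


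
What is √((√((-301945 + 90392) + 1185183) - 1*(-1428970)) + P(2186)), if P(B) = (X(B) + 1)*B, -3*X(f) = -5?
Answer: √(12913194 + 63*√19870)/3 ≈ 1198.2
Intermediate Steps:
X(f) = 5/3 (X(f) = -⅓*(-5) = 5/3)
P(B) = 8*B/3 (P(B) = (5/3 + 1)*B = 8*B/3)
√((√((-301945 + 90392) + 1185183) - 1*(-1428970)) + P(2186)) = √((√((-301945 + 90392) + 1185183) - 1*(-1428970)) + (8/3)*2186) = √((√(-211553 + 1185183) + 1428970) + 17488/3) = √((√973630 + 1428970) + 17488/3) = √((7*√19870 + 1428970) + 17488/3) = √((1428970 + 7*√19870) + 17488/3) = √(4304398/3 + 7*√19870)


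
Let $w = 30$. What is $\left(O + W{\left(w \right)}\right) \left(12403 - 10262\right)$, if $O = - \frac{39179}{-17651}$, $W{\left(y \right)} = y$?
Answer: $\frac{1217605969}{17651} \approx 68982.0$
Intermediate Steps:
$O = \frac{39179}{17651}$ ($O = \left(-39179\right) \left(- \frac{1}{17651}\right) = \frac{39179}{17651} \approx 2.2196$)
$\left(O + W{\left(w \right)}\right) \left(12403 - 10262\right) = \left(\frac{39179}{17651} + 30\right) \left(12403 - 10262\right) = \frac{568709}{17651} \cdot 2141 = \frac{1217605969}{17651}$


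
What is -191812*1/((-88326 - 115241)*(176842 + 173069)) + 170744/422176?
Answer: 1520279109640055/3758967108642564 ≈ 0.40444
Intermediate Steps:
-191812*1/((-88326 - 115241)*(176842 + 173069)) + 170744/422176 = -191812/(349911*(-203567)) + 170744*(1/422176) = -191812/(-71230332537) + 21343/52772 = -191812*(-1/71230332537) + 21343/52772 = 191812/71230332537 + 21343/52772 = 1520279109640055/3758967108642564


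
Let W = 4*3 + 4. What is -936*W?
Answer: -14976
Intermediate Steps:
W = 16 (W = 12 + 4 = 16)
-936*W = -936*16 = -14976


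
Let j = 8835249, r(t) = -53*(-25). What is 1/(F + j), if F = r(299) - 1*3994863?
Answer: 1/4841711 ≈ 2.0654e-7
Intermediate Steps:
r(t) = 1325
F = -3993538 (F = 1325 - 1*3994863 = 1325 - 3994863 = -3993538)
1/(F + j) = 1/(-3993538 + 8835249) = 1/4841711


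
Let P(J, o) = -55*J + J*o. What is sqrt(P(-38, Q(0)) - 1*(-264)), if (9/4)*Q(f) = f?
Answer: sqrt(2354) ≈ 48.518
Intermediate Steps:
Q(f) = 4*f/9
sqrt(P(-38, Q(0)) - 1*(-264)) = sqrt(-38*(-55 + (4/9)*0) - 1*(-264)) = sqrt(-38*(-55 + 0) + 264) = sqrt(-38*(-55) + 264) = sqrt(2090 + 264) = sqrt(2354)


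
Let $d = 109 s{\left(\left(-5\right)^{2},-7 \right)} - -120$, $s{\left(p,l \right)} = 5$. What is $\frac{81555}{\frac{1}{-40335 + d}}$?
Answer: $-3235286850$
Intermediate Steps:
$d = 665$ ($d = 109 \cdot 5 - -120 = 545 + 120 = 665$)
$\frac{81555}{\frac{1}{-40335 + d}} = \frac{81555}{\frac{1}{-40335 + 665}} = \frac{81555}{\frac{1}{-39670}} = \frac{81555}{- \frac{1}{39670}} = 81555 \left(-39670\right) = -3235286850$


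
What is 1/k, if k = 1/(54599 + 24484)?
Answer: 79083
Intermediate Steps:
k = 1/79083 ≈ 1.2645e-5
1/k = 1/(1/79083) = 79083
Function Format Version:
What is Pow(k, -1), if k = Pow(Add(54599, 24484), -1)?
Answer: 79083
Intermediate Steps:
k = Rational(1, 79083) (k = Pow(79083, -1) = Rational(1, 79083) ≈ 1.2645e-5)
Pow(k, -1) = Pow(Rational(1, 79083), -1) = 79083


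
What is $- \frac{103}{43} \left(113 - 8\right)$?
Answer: $- \frac{10815}{43} \approx -251.51$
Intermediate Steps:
$- \frac{103}{43} \left(113 - 8\right) = \left(-103\right) \frac{1}{43} \cdot 105 = \left(- \frac{103}{43}\right) 105 = - \frac{10815}{43}$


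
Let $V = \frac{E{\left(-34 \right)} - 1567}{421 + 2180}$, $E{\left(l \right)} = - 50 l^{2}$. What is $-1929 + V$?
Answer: $- \frac{1692232}{867} \approx -1951.8$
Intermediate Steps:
$V = - \frac{19789}{867}$ ($V = \frac{- 50 \left(-34\right)^{2} - 1567}{421 + 2180} = \frac{\left(-50\right) 1156 - 1567}{2601} = \left(-57800 - 1567\right) \frac{1}{2601} = \left(-59367\right) \frac{1}{2601} = - \frac{19789}{867} \approx -22.825$)
$-1929 + V = -1929 - \frac{19789}{867} = - \frac{1692232}{867}$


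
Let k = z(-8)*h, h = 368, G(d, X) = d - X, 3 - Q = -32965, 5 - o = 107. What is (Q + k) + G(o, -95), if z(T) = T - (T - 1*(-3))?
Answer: 31857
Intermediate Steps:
o = -102 (o = 5 - 1*107 = 5 - 107 = -102)
Q = 32968 (Q = 3 - 1*(-32965) = 3 + 32965 = 32968)
z(T) = -3 (z(T) = T - (T + 3) = T - (3 + T) = T + (-3 - T) = -3)
k = -1104 (k = -3*368 = -1104)
(Q + k) + G(o, -95) = (32968 - 1104) + (-102 - 1*(-95)) = 31864 + (-102 + 95) = 31864 - 7 = 31857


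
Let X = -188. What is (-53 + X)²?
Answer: 58081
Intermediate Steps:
(-53 + X)² = (-53 - 188)² = (-241)² = 58081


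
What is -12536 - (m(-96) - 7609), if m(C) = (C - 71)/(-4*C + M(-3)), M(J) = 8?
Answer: -1931217/392 ≈ -4926.6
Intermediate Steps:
m(C) = (-71 + C)/(8 - 4*C) (m(C) = (C - 71)/(-4*C + 8) = (-71 + C)/(8 - 4*C))
-12536 - (m(-96) - 7609) = -12536 - ((71 - 1*(-96))/(4*(-2 - 96)) - 7609) = -12536 - ((¼)*(71 + 96)/(-98) - 7609) = -12536 - ((¼)*(-1/98)*167 - 7609) = -12536 - (-167/392 - 7609) = -12536 - 1*(-2982895/392) = -12536 + 2982895/392 = -1931217/392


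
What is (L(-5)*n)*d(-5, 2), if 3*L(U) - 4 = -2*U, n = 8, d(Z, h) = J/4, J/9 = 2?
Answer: 168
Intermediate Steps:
J = 18 (J = 9*2 = 18)
d(Z, h) = 9/2 (d(Z, h) = 18/4 = 18*(1/4) = 9/2)
L(U) = 4/3 - 2*U/3 (L(U) = 4/3 + (-2*U)/3 = 4/3 - 2*U/3)
(L(-5)*n)*d(-5, 2) = ((4/3 - 2/3*(-5))*8)*(9/2) = ((4/3 + 10/3)*8)*(9/2) = ((14/3)*8)*(9/2) = (112/3)*(9/2) = 168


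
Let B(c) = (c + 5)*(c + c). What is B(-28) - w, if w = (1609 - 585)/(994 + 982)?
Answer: 318008/247 ≈ 1287.5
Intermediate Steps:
B(c) = 2*c*(5 + c) (B(c) = (5 + c)*(2*c) = 2*c*(5 + c))
w = 128/247 (w = 1024/1976 = 1024*(1/1976) = 128/247 ≈ 0.51822)
B(-28) - w = 2*(-28)*(5 - 28) - 1*128/247 = 2*(-28)*(-23) - 128/247 = 1288 - 128/247 = 318008/247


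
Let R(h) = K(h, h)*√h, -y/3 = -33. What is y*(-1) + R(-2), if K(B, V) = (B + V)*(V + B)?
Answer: -99 + 16*I*√2 ≈ -99.0 + 22.627*I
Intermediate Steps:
K(B, V) = (B + V)² (K(B, V) = (B + V)*(B + V) = (B + V)²)
y = 99 (y = -3*(-33) = 99)
R(h) = 4*h^(5/2) (R(h) = (h + h)²*√h = (2*h)²*√h = (4*h²)*√h = 4*h^(5/2))
y*(-1) + R(-2) = 99*(-1) + 4*(-2)^(5/2) = -99 + 4*(4*I*√2) = -99 + 16*I*√2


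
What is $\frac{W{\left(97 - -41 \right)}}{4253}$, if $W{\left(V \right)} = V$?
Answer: $\frac{138}{4253} \approx 0.032448$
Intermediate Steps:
$\frac{W{\left(97 - -41 \right)}}{4253} = \frac{97 - -41}{4253} = \left(97 + 41\right) \frac{1}{4253} = 138 \cdot \frac{1}{4253} = \frac{138}{4253}$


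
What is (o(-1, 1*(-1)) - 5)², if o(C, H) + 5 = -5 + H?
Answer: 256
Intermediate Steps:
o(C, H) = -10 + H (o(C, H) = -5 + (-5 + H) = -10 + H)
(o(-1, 1*(-1)) - 5)² = ((-10 + 1*(-1)) - 5)² = ((-10 - 1) - 5)² = (-11 - 5)² = (-16)² = 256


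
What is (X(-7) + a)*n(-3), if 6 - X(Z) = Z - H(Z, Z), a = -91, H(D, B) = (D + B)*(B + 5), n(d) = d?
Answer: 150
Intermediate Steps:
H(D, B) = (5 + B)*(B + D) (H(D, B) = (B + D)*(5 + B) = (5 + B)*(B + D))
X(Z) = 6 + 2*Z**2 + 9*Z (X(Z) = 6 - (Z - (Z**2 + 5*Z + 5*Z + Z*Z)) = 6 - (Z - (Z**2 + 5*Z + 5*Z + Z**2)) = 6 - (Z - (2*Z**2 + 10*Z)) = 6 - (Z + (-10*Z - 2*Z**2)) = 6 - (-9*Z - 2*Z**2) = 6 + (2*Z**2 + 9*Z) = 6 + 2*Z**2 + 9*Z)
(X(-7) + a)*n(-3) = ((6 + 2*(-7)**2 + 9*(-7)) - 91)*(-3) = ((6 + 2*49 - 63) - 91)*(-3) = ((6 + 98 - 63) - 91)*(-3) = (41 - 91)*(-3) = -50*(-3) = 150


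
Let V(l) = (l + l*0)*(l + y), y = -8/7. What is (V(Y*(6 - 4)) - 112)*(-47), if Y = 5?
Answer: 7708/7 ≈ 1101.1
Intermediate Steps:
y = -8/7 (y = -8*⅐ = -8/7 ≈ -1.1429)
V(l) = l*(-8/7 + l) (V(l) = (l + l*0)*(l - 8/7) = (l + 0)*(-8/7 + l) = l*(-8/7 + l))
(V(Y*(6 - 4)) - 112)*(-47) = ((5*(6 - 4))*(-8 + 7*(5*(6 - 4)))/7 - 112)*(-47) = ((5*2)*(-8 + 7*(5*2))/7 - 112)*(-47) = ((⅐)*10*(-8 + 7*10) - 112)*(-47) = ((⅐)*10*(-8 + 70) - 112)*(-47) = ((⅐)*10*62 - 112)*(-47) = (620/7 - 112)*(-47) = -164/7*(-47) = 7708/7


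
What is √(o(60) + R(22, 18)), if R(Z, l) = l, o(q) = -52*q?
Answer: I*√3102 ≈ 55.696*I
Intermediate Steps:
√(o(60) + R(22, 18)) = √(-52*60 + 18) = √(-3120 + 18) = √(-3102) = I*√3102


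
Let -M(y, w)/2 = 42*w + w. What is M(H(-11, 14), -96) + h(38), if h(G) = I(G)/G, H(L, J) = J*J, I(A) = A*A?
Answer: 8294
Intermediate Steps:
I(A) = A**2
H(L, J) = J**2
M(y, w) = -86*w (M(y, w) = -2*(42*w + w) = -86*w)
h(G) = G (h(G) = G**2/G = G)
M(H(-11, 14), -96) + h(38) = -86*(-96) + 38 = 8256 + 38 = 8294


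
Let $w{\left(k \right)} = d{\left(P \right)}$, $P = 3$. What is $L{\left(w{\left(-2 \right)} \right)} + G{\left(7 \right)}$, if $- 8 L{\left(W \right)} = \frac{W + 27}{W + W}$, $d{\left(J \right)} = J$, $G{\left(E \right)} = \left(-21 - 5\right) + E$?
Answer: $- \frac{157}{8} \approx -19.625$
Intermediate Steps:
$G{\left(E \right)} = -26 + E$
$w{\left(k \right)} = 3$
$L{\left(W \right)} = - \frac{27 + W}{16 W}$ ($L{\left(W \right)} = - \frac{\left(W + 27\right) \frac{1}{W + W}}{8} = - \frac{\left(27 + W\right) \frac{1}{2 W}}{8} = - \frac{\frac{1}{2} \frac{1}{W} \left(27 + W\right)}{8} = - \frac{27 + W}{16 W}$)
$L{\left(w{\left(-2 \right)} \right)} + G{\left(7 \right)} = \frac{-27 - 3}{16 \cdot 3} + \left(-26 + 7\right) = \frac{1}{16} \cdot \frac{1}{3} \left(-27 - 3\right) - 19 = \frac{1}{16} \cdot \frac{1}{3} \left(-30\right) - 19 = - \frac{5}{8} - 19 = - \frac{157}{8}$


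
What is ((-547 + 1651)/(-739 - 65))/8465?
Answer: -92/567155 ≈ -0.00016221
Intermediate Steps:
((-547 + 1651)/(-739 - 65))/8465 = (1104/(-804))*(1/8465) = (1104*(-1/804))*(1/8465) = -92/67*1/8465 = -92/567155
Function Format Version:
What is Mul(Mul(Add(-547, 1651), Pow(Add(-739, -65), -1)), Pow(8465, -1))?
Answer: Rational(-92, 567155) ≈ -0.00016221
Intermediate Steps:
Mul(Mul(Add(-547, 1651), Pow(Add(-739, -65), -1)), Pow(8465, -1)) = Mul(Mul(1104, Pow(-804, -1)), Rational(1, 8465)) = Mul(Mul(1104, Rational(-1, 804)), Rational(1, 8465)) = Mul(Rational(-92, 67), Rational(1, 8465)) = Rational(-92, 567155)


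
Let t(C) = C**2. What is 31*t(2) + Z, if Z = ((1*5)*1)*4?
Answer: 144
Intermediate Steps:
Z = 20 (Z = (5*1)*4 = 5*4 = 20)
31*t(2) + Z = 31*2**2 + 20 = 31*4 + 20 = 124 + 20 = 144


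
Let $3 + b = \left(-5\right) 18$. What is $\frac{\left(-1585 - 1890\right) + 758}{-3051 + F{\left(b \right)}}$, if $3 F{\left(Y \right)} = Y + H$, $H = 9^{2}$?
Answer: $\frac{209}{235} \approx 0.88936$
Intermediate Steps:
$H = 81$
$b = -93$ ($b = -3 - 90 = -93$)
$F{\left(Y \right)} = 27 + \frac{Y}{3}$ ($F{\left(Y \right)} = \frac{Y + 81}{3} = \frac{81 + Y}{3} = 27 + \frac{Y}{3}$)
$\frac{\left(-1585 - 1890\right) + 758}{-3051 + F{\left(b \right)}} = \frac{\left(-1585 - 1890\right) + 758}{-3051 + \left(27 + \frac{1}{3} \left(-93\right)\right)} = \frac{\left(-1585 - 1890\right) + 758}{-3051 + \left(27 - 31\right)} = \frac{-3475 + 758}{-3051 - 4} = - \frac{2717}{-3055} = \left(-2717\right) \left(- \frac{1}{3055}\right) = \frac{209}{235}$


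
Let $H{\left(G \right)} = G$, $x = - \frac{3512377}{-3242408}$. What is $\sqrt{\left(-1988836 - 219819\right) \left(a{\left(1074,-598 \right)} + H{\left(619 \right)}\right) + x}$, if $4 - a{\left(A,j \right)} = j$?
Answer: $\frac{i \sqrt{7087921185794090911126}}{1621204} \approx 51930.0 i$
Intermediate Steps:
$x = \frac{3512377}{3242408}$ ($x = \left(-3512377\right) \left(- \frac{1}{3242408}\right) = \frac{3512377}{3242408} \approx 1.0833$)
$a{\left(A,j \right)} = 4 - j$
$\sqrt{\left(-1988836 - 219819\right) \left(a{\left(1074,-598 \right)} + H{\left(619 \right)}\right) + x} = \sqrt{\left(-1988836 - 219819\right) \left(\left(4 - -598\right) + 619\right) + \frac{3512377}{3242408}} = \sqrt{- 2208655 \left(\left(4 + 598\right) + 619\right) + \frac{3512377}{3242408}} = \sqrt{- 2208655 \left(602 + 619\right) + \frac{3512377}{3242408}} = \sqrt{\left(-2208655\right) 1221 + \frac{3512377}{3242408}} = \sqrt{-2696767755 + \frac{3512377}{3242408}} = \sqrt{- \frac{8744021339441663}{3242408}} = \frac{i \sqrt{7087921185794090911126}}{1621204}$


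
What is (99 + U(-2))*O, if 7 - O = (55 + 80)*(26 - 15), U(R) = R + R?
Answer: -140410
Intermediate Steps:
U(R) = 2*R
O = -1478 (O = 7 - (55 + 80)*(26 - 15) = 7 - 135*11 = 7 - 1*1485 = 7 - 1485 = -1478)
(99 + U(-2))*O = (99 + 2*(-2))*(-1478) = (99 - 4)*(-1478) = 95*(-1478) = -140410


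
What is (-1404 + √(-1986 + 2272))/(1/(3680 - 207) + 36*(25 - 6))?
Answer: -4876092/2375533 + 3473*√286/2375533 ≈ -2.0279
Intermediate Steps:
(-1404 + √(-1986 + 2272))/(1/(3680 - 207) + 36*(25 - 6)) = (-1404 + √286)/(1/3473 + 36*19) = (-1404 + √286)/(1/3473 + 684) = (-1404 + √286)/(2375533/3473) = (-1404 + √286)*(3473/2375533) = -4876092/2375533 + 3473*√286/2375533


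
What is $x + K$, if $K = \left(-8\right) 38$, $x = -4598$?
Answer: $-4902$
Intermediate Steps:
$K = -304$
$x + K = -4598 - 304 = -4902$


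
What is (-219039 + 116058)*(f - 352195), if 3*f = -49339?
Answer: 37963053148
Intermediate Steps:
f = -49339/3 (f = (⅓)*(-49339) = -49339/3 ≈ -16446.)
(-219039 + 116058)*(f - 352195) = (-219039 + 116058)*(-49339/3 - 352195) = -102981*(-1105924/3) = 37963053148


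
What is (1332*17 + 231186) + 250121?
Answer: 503951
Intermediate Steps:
(1332*17 + 231186) + 250121 = (22644 + 231186) + 250121 = 253830 + 250121 = 503951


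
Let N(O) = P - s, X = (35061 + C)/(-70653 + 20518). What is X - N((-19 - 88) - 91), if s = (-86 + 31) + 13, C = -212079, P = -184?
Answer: 7296188/50135 ≈ 145.53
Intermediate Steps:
s = -42 (s = -55 + 13 = -42)
X = 177018/50135 (X = (35061 - 212079)/(-70653 + 20518) = -177018/(-50135) = -177018*(-1/50135) = 177018/50135 ≈ 3.5308)
N(O) = -142 (N(O) = -184 - 1*(-42) = -184 + 42 = -142)
X - N((-19 - 88) - 91) = 177018/50135 - 1*(-142) = 177018/50135 + 142 = 7296188/50135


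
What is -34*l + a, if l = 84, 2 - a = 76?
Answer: -2930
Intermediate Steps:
a = -74 (a = 2 - 1*76 = 2 - 76 = -74)
-34*l + a = -34*84 - 74 = -2856 - 74 = -2930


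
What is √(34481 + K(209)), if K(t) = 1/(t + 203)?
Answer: √1463235819/206 ≈ 185.69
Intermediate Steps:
K(t) = 1/(203 + t)
√(34481 + K(209)) = √(34481 + 1/(203 + 209)) = √(34481 + 1/412) = √(14206173/412) = √1463235819/206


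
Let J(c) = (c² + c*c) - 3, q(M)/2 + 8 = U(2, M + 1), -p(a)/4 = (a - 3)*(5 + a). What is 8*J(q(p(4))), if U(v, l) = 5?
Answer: 552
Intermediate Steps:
p(a) = -4*(-3 + a)*(5 + a) (p(a) = -4*(a - 3)*(5 + a) = -4*(-3 + a)*(5 + a))
q(M) = -6 (q(M) = -16 + 2*5 = -16 + 10 = -6)
J(c) = -3 + 2*c² (J(c) = (c² + c²) - 3 = 2*c² - 3 = -3 + 2*c²)
8*J(q(p(4))) = 8*(-3 + 2*(-6)²) = 8*(-3 + 2*36) = 8*(-3 + 72) = 8*69 = 552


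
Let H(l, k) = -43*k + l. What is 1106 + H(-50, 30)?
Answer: -234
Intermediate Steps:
H(l, k) = l - 43*k
1106 + H(-50, 30) = 1106 + (-50 - 43*30) = 1106 + (-50 - 1290) = 1106 - 1340 = -234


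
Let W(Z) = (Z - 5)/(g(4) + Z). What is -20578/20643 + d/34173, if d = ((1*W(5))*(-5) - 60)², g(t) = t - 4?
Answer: -69877466/78381471 ≈ -0.89151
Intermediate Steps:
g(t) = -4 + t
W(Z) = (-5 + Z)/Z (W(Z) = (Z - 5)/((-4 + 4) + Z) = (-5 + Z)/(0 + Z) = (-5 + Z)/Z)
d = 3600 (d = ((1*((-5 + 5)/5))*(-5) - 60)² = ((1*((⅕)*0))*(-5) - 60)² = ((1*0)*(-5) - 60)² = (0*(-5) - 60)² = (0 - 60)² = (-60)² = 3600)
-20578/20643 + d/34173 = -20578/20643 + 3600/34173 = -20578*1/20643 + 3600*(1/34173) = -20578/20643 + 400/3797 = -69877466/78381471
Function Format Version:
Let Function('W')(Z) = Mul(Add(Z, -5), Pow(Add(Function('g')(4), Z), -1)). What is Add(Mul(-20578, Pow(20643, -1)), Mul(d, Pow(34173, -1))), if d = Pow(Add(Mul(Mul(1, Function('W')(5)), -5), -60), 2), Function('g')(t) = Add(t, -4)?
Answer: Rational(-69877466, 78381471) ≈ -0.89151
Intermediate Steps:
Function('g')(t) = Add(-4, t)
Function('W')(Z) = Mul(Pow(Z, -1), Add(-5, Z)) (Function('W')(Z) = Mul(Add(Z, -5), Pow(Add(Add(-4, 4), Z), -1)) = Mul(Add(-5, Z), Pow(Add(0, Z), -1)) = Mul(Add(-5, Z), Pow(Z, -1)) = Mul(Pow(Z, -1), Add(-5, Z)))
d = 3600 (d = Pow(Add(Mul(Mul(1, Mul(Pow(5, -1), Add(-5, 5))), -5), -60), 2) = Pow(Add(Mul(Mul(1, Mul(Rational(1, 5), 0)), -5), -60), 2) = Pow(Add(Mul(Mul(1, 0), -5), -60), 2) = Pow(Add(Mul(0, -5), -60), 2) = Pow(Add(0, -60), 2) = Pow(-60, 2) = 3600)
Add(Mul(-20578, Pow(20643, -1)), Mul(d, Pow(34173, -1))) = Add(Mul(-20578, Pow(20643, -1)), Mul(3600, Pow(34173, -1))) = Add(Mul(-20578, Rational(1, 20643)), Mul(3600, Rational(1, 34173))) = Add(Rational(-20578, 20643), Rational(400, 3797)) = Rational(-69877466, 78381471)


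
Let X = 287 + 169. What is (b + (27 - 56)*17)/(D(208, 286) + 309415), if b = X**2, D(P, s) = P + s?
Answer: 207443/309909 ≈ 0.66937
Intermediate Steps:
X = 456
b = 207936 (b = 456**2 = 207936)
(b + (27 - 56)*17)/(D(208, 286) + 309415) = (207936 + (27 - 56)*17)/((208 + 286) + 309415) = (207936 - 29*17)/(494 + 309415) = (207936 - 493)/309909 = 207443*(1/309909) = 207443/309909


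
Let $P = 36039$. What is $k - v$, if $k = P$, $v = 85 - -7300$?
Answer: $28654$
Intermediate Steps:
$v = 7385$ ($v = 85 + 7300 = 7385$)
$k = 36039$
$k - v = 36039 - 7385 = 28654$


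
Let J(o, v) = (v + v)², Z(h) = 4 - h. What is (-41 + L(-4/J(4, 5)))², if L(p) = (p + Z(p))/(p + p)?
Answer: 8281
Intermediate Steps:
J(o, v) = 4*v² (J(o, v) = (2*v)² = 4*v²)
L(p) = 2/p (L(p) = (p + (4 - p))/(p + p) = 4/((2*p)) = 4*(1/(2*p)) = 2/p)
(-41 + L(-4/J(4, 5)))² = (-41 + 2/((-4/(4*5²))))² = (-41 + 2/((-4/(4*25))))² = (-41 + 2/((-4/100)))² = (-41 + 2/((-4*1/100)))² = (-41 + 2/(-1/25))² = (-41 + 2*(-25))² = (-41 - 50)² = (-91)² = 8281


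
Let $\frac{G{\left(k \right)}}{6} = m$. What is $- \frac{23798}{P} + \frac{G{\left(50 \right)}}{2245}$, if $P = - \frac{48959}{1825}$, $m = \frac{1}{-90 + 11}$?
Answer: $\frac{7702766785496}{8683123445} \approx 887.1$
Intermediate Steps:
$m = - \frac{1}{79}$ ($m = \frac{1}{-79} = - \frac{1}{79} \approx -0.012658$)
$G{\left(k \right)} = - \frac{6}{79}$ ($G{\left(k \right)} = 6 \left(- \frac{1}{79}\right) = - \frac{6}{79}$)
$P = - \frac{48959}{1825}$ ($P = \left(-48959\right) \frac{1}{1825} = - \frac{48959}{1825} \approx -26.827$)
$- \frac{23798}{P} + \frac{G{\left(50 \right)}}{2245} = - \frac{23798}{- \frac{48959}{1825}} - \frac{6}{79 \cdot 2245} = \left(-23798\right) \left(- \frac{1825}{48959}\right) - \frac{6}{177355} = \frac{43431350}{48959} - \frac{6}{177355} = \frac{7702766785496}{8683123445}$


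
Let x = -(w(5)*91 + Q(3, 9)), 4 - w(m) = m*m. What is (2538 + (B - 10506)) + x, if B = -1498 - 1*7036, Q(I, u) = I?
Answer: -14594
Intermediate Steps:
B = -8534 (B = -1498 - 7036 = -8534)
w(m) = 4 - m**2 (w(m) = 4 - m*m = 4 - m**2)
x = 1908 (x = -((4 - 1*5**2)*91 + 3) = -((4 - 1*25)*91 + 3) = -((4 - 25)*91 + 3) = -(-21*91 + 3) = -(-1911 + 3) = -1*(-1908) = 1908)
(2538 + (B - 10506)) + x = (2538 + (-8534 - 10506)) + 1908 = (2538 - 19040) + 1908 = -16502 + 1908 = -14594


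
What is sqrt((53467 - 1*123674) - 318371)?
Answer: I*sqrt(388578) ≈ 623.36*I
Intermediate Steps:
sqrt((53467 - 1*123674) - 318371) = sqrt((53467 - 123674) - 318371) = sqrt(-70207 - 318371) = sqrt(-388578) = I*sqrt(388578)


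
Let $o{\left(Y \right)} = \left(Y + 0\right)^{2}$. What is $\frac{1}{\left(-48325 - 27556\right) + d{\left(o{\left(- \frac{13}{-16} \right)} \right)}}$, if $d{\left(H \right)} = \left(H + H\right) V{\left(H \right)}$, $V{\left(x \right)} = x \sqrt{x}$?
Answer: $- \frac{524288}{39783126435} \approx -1.3179 \cdot 10^{-5}$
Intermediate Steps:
$V{\left(x \right)} = x^{\frac{3}{2}}$
$o{\left(Y \right)} = Y^{2}$
$d{\left(H \right)} = 2 H^{\frac{5}{2}}$ ($d{\left(H \right)} = \left(H + H\right) H^{\frac{3}{2}} = 2 H H^{\frac{3}{2}} = 2 H^{\frac{5}{2}}$)
$\frac{1}{\left(-48325 - 27556\right) + d{\left(o{\left(- \frac{13}{-16} \right)} \right)}} = \frac{1}{\left(-48325 - 27556\right) + 2 \left(\left(- \frac{13}{-16}\right)^{2}\right)^{\frac{5}{2}}} = \frac{1}{-75881 + 2 \left(\left(\left(-13\right) \left(- \frac{1}{16}\right)\right)^{2}\right)^{\frac{5}{2}}} = \frac{1}{-75881 + 2 \left(\left(\frac{13}{16}\right)^{2}\right)^{\frac{5}{2}}} = \frac{1}{-75881 + 2 \left(\frac{169}{256}\right)^{\frac{5}{2}}} = \frac{1}{-75881 + 2 \cdot \frac{371293}{1048576}} = \frac{1}{-75881 + \frac{371293}{524288}} = \frac{1}{- \frac{39783126435}{524288}} = - \frac{524288}{39783126435}$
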